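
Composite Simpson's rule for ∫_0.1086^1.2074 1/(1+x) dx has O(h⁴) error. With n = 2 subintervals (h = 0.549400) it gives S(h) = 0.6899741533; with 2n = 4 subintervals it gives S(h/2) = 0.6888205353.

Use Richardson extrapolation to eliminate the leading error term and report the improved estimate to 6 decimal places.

Method order is 4; weight 2^4 = 16.
Top: 16(0.6888205353) − (0.6899741533) = 10.3311544115
Divide by 2^4 − 1 = 15.
10.3311544115 ÷ 15 = 0.6887436274
Shift from A(h/2): −0.0000769079.

0.688744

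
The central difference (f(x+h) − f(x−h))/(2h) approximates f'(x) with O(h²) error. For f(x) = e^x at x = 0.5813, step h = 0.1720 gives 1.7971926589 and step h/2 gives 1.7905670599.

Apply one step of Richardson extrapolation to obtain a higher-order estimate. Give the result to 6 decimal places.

r = 2, so 2^r = 4.
Weighted: 7.1622682396 − 1.7971926589 = 5.3650755807
Denominator 4 − 1 = 3.
5.3650755807 ÷ 3 = 1.7883585269
Gap between inputs: 6.626e-03; correction applied: −0.0022085330.

1.788359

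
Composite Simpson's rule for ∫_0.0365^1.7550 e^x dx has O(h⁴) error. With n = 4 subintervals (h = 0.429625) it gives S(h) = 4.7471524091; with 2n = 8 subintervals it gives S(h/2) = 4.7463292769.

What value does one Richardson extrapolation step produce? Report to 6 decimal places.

4.746274

r = 4: numerator weight 16, denominator 15.
16*4.7463292769 − 4.7471524091 = 71.1941160213
Denominator 16 − 1 = 15.
71.1941160213 ÷ 15 = 4.7462744014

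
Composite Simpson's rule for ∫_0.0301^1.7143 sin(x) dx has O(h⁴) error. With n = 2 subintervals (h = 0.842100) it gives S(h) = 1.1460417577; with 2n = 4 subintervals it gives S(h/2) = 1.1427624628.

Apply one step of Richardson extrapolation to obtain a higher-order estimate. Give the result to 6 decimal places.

1.142544

r = 4, so 2^r = 16.
2^4 × A(h/2) = 18.2841994048; minus A(h) gives 17.1381576471.
Extrapolated: 17.1381576471 / 15 = 1.1425438431
Shift from A(h/2): −0.0002186197.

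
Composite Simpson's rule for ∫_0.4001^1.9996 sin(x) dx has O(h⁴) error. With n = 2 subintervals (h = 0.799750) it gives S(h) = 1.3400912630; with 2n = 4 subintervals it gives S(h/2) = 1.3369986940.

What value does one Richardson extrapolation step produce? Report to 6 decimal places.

r = 4: numerator weight 16, denominator 15.
16*1.3369986940 = 21.3919791040; subtract 1.3400912630 → 20.0518878410
Denominator 16 − 1 = 15.
(16*1.3369986940 − 1.3400912630)/(16 − 1) = 1.3367925227

1.336793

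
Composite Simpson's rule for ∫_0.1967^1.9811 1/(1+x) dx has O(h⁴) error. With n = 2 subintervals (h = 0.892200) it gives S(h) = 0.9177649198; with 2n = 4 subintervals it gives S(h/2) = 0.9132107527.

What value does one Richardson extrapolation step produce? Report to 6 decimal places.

Leading term ∝ h^4; use weight 16 = 2^4.
Weighted: 14.6113720432 − 0.9177649198 = 13.6936071234
Denominator 16 − 1 = 15.
Extrapolated: 13.6936071234 / 15 = 0.9129071416

0.912907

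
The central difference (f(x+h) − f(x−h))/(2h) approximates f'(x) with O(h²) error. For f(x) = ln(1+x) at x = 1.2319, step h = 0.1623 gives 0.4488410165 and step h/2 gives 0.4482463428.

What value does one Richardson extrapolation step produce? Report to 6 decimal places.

0.448048

The method has order 2: 2^2 = 4.
2^2·A(h/2) = 1.7929853712; minus A(h) gives 1.3441443547.
(4·0.4482463428 − 0.4488410165)/(4 − 1) = 0.4480481182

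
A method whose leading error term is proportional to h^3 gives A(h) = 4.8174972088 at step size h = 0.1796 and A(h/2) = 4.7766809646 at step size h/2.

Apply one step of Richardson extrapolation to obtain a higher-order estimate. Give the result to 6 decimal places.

4.770850

Error is O(h^3); halving h shrinks it by 2^3 = 8.
8·4.7766809646 = 38.2134477168; subtract 4.8174972088 → 33.3959505080
(8·4.7766809646 − 4.8174972088)/(8 − 1) = 4.7708500726
Shift from A(h/2): −0.0058308920.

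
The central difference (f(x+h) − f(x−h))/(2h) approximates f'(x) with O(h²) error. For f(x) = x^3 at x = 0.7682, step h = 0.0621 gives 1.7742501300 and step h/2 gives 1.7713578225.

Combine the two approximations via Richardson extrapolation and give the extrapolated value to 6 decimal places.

The method has order 2: 2^2 = 4.
4×1.7713578225 − 1.7742501300 = 5.3111811600
Denominator 4 − 1 = 3.
5.3111811600 ÷ 3 = 1.7703937200

1.770394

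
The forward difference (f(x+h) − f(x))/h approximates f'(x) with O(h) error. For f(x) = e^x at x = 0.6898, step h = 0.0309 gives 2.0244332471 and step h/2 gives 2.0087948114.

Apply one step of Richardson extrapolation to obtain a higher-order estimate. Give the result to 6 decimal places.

Order 1 gives 2^r = 2 and 2^r − 1 = 1.
2×2.0087948114 − 2.0244332471 = 1.9931563757
Extrapolated: 1.9931563757 / 1 = 1.9931563757

1.993156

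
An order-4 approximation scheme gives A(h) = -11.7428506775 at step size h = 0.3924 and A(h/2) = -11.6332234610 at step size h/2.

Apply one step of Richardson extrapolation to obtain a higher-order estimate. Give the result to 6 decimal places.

Error is O(h^4); halving h shrinks it by 2^4 = 16.
16×(-11.6332234610) = -186.1315753760; (-186.1315753760) − (-11.7428506775) = -174.3887246985
Divide by 2^4 − 1 = 15.
So the Richardson estimate is -11.6259149799.

-11.625915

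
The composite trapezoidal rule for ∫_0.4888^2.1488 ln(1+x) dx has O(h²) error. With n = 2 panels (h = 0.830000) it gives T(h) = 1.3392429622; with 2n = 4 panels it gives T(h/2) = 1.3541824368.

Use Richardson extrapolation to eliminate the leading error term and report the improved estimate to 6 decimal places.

r = 2, so 2^r = 4.
A(h/2) − A(h) = 1.3541824368 − 1.3392429622 = 0.0149394746
Correction (A(h/2) − A(h))/(4 − 1) = 0.0149394746/3 = 0.0049798249
R = A(h/2) + (A(h/2) − A(h))/3 = 1.3541824368 + 0.0049798249 = 1.3591622617

1.359162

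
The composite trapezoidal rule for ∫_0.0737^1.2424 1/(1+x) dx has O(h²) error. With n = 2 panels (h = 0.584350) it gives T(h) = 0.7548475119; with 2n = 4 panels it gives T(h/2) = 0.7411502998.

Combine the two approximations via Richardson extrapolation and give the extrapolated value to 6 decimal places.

0.736585

The method has order 2: 2^2 = 4.
2^2×A(h/2) = 2.9646011992; minus A(h) gives 2.2097536873.
Denominator 4 − 1 = 3.
So the Richardson estimate is 0.7365845624.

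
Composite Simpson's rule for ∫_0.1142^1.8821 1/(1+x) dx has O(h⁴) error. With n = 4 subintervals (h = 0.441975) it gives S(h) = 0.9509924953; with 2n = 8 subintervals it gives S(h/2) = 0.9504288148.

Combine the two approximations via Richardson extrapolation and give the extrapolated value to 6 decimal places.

0.950391

Order 4 gives 2^r = 16 and 2^r − 1 = 15.
Numerator 16 × A(h/2) − A(h) = 16 × 0.9504288148 − 0.9509924953 = 14.2558685415
Divide by 2^4 − 1 = 15.
(16 × 0.9504288148 − 0.9509924953)/(16 − 1) = 0.9503912361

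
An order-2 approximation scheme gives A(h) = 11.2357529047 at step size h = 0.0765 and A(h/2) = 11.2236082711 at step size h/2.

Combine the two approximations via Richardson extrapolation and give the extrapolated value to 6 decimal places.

11.219560

With r = 2 the leading error scales as h^2, so the weight is 2^2 = 4.
Difference of the inputs: 11.2236082711 − 11.2357529047 = -0.0121446336
Correction (A(h/2) − A(h))/(4 − 1) = (-0.0121446336)/3 = -0.0040482112
R = 11.2236082711 − 0.0040482112 = 11.2195600599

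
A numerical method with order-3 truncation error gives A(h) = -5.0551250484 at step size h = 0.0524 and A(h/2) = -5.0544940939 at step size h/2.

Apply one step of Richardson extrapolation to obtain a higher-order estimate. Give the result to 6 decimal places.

Order 3 gives 2^r = 8 and 2^r − 1 = 7.
2^3×A(h/2) = -40.4359527512; minus A(h) gives -35.3808277028.
Divide by 2^3 − 1 = 7.
R = (-35.3808277028)/7 = -5.0544039575
Correction |R − A(h/2)| = 9.014e-05; gap |A(h/2) − A(h)| = 6.310e-04.

-5.054404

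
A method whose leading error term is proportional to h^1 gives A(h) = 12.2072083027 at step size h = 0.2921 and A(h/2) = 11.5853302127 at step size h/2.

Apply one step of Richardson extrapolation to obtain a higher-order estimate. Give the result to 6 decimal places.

Method order is 1; weight 2^1 = 2.
2^1*A(h/2) = 23.1706604254; minus A(h) gives 10.9634521227.
Divide by 2^1 − 1 = 1.
10.9634521227 ÷ 1 = 10.9634521227

10.963452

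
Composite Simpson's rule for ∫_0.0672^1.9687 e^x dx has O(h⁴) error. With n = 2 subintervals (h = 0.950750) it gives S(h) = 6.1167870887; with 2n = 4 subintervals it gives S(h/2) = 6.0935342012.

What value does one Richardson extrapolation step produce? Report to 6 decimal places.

6.091984

r = 4: numerator weight 16, denominator 15.
16 × 6.0935342012 = 97.4965472192; 97.4965472192 − 6.1167870887 = 91.3797601305
Divide by 2^4 − 1 = 15.
So the Richardson estimate is 6.0919840087.
Gap between inputs: 2.325e-02; correction applied: −0.0015501925.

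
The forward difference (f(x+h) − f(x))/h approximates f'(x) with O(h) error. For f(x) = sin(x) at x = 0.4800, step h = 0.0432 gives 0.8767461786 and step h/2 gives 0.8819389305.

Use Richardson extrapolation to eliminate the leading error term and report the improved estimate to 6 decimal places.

Method order is 1; weight 2^1 = 2.
2·0.8819389305 = 1.7638778610; 1.7638778610 − 0.8767461786 = 0.8871316824
R = 0.8871316824/1 = 0.8871316824

0.887132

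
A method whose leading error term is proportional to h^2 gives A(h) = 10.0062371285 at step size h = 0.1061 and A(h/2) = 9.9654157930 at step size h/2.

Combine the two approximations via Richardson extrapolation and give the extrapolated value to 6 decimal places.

9.951809

Method order is 2; weight 2^2 = 4.
Top: 4(9.9654157930) − (10.0062371285) = 29.8554260435
Extrapolated: 29.8554260435 / 3 = 9.9518086812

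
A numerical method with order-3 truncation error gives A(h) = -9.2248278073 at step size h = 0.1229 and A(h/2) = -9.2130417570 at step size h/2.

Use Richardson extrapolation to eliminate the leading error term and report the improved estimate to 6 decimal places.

Method order is 3; weight 2^3 = 8.
8·(-9.2130417570) − (-9.2248278073) = -64.4795062487
Extrapolated: (-64.4795062487) / 7 = -9.2113580355

-9.211358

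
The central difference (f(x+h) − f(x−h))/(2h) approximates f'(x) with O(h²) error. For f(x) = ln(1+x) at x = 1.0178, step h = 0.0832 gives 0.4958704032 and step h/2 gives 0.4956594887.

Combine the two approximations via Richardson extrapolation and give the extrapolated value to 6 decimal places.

0.495589

Leading term ∝ h^2; use weight 4 = 2^2.
Top: 4(0.4956594887) − (0.4958704032) = 1.4867675516
1.4867675516 ÷ 3 = 0.4955891839
Correction |R − A(h/2)| = 7.030e-05; gap |A(h/2) − A(h)| = 2.109e-04.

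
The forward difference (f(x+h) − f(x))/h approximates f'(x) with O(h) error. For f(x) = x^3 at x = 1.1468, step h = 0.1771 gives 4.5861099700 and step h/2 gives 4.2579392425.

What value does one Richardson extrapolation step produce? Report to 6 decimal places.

3.929769

r = 1, so 2^r = 2.
Weighted: 8.5158784850 − 4.5861099700 = 3.9297685150
(2·4.2579392425 − 4.5861099700)/(2 − 1) = 3.9297685150
Gap between inputs: 3.282e-01; correction applied: −0.3281707275.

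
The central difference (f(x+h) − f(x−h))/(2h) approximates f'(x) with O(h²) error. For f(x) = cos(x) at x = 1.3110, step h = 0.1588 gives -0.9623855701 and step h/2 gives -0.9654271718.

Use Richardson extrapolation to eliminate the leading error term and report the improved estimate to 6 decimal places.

-0.966441

r = 2: numerator weight 4, denominator 3.
4·(-0.9654271718) = -3.8617086872; (-3.8617086872) − (-0.9623855701) = -2.8993231171
(4·(-0.9654271718) − (-0.9623855701))/(4 − 1) = -0.9664410390
Correction |R − A(h/2)| = 1.014e-03; gap |A(h/2) − A(h)| = 3.042e-03.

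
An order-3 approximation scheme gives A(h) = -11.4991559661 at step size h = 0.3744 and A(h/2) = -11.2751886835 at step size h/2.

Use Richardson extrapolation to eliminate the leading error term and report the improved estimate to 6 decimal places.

-11.243193

The method has order 3: 2^3 = 8.
8 × (-11.2751886835) − (-11.4991559661) = -78.7023535019
(8 × (-11.2751886835) − (-11.4991559661))/(8 − 1) = -11.2431933574
Correction |R − A(h/2)| = 3.200e-02; gap |A(h/2) − A(h)| = 2.240e-01.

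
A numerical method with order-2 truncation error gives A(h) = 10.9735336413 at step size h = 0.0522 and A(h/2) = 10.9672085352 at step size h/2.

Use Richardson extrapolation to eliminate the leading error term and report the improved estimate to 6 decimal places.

Method order is 2; weight 2^2 = 4.
Difference of the inputs: 10.9672085352 − 10.9735336413 = -0.0063251061
Correction (A(h/2) − A(h))/(4 − 1) = (-0.0063251061)/3 = -0.0021083687
R = A(h/2) + (A(h/2) − A(h))/3 = 10.9672085352 − 0.0021083687 = 10.9651001665
Gap between inputs: 6.325e-03; correction applied: −0.0021083687.

10.965100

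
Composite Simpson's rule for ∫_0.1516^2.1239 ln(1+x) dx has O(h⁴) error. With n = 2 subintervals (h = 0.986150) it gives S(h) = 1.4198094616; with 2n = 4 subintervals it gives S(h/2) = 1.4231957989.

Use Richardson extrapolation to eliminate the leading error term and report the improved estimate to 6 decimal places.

1.423422

r = 4: numerator weight 16, denominator 15.
2^4·A(h/2) = 22.7711327824; minus A(h) gives 21.3513233208.
Denominator 16 − 1 = 15.
21.3513233208 ÷ 15 = 1.4234215547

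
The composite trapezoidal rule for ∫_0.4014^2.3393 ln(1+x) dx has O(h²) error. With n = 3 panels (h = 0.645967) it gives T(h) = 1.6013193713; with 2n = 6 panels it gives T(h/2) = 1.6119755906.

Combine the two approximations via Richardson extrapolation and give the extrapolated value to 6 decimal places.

Order 2 gives 2^r = 4 and 2^r − 1 = 3.
2^2 × A(h/2) = 6.4479023624; minus A(h) gives 4.8465829911.
4.8465829911 ÷ 3 = 1.6155276637
Shift from A(h/2): +0.0035520731.

1.615528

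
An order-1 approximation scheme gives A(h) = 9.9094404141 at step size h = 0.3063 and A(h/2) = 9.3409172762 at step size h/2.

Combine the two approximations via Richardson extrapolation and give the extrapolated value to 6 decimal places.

8.772394

Method order is 1; weight 2^1 = 2.
2×9.3409172762 − 9.9094404141 = 8.7723941383
Divide by 2^1 − 1 = 1.
So the Richardson estimate is 8.7723941383.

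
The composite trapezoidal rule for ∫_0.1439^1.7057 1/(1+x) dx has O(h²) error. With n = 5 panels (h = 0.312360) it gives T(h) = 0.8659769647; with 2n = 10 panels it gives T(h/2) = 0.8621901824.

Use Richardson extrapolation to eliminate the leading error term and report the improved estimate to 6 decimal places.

0.860928

r = 2, so 2^r = 4.
4×0.8621901824 − 0.8659769647 = 2.5827837649
Divide by 2^2 − 1 = 3.
(4×0.8621901824 − 0.8659769647)/(4 − 1) = 0.8609279216
Gap between inputs: 3.787e-03; correction applied: −0.0012622608.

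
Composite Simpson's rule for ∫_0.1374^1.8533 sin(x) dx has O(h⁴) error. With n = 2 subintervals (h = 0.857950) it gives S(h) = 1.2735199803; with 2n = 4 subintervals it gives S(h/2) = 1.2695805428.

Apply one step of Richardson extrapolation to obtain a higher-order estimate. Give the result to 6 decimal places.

1.269318

The method has order 4: 2^4 = 16.
Difference of the inputs: 1.2695805428 − 1.2735199803 = -0.0039394375
Correction (A(h/2) − A(h))/(16 − 1) = (-0.0039394375)/15 = -0.0002626292
R = A(h/2) + (A(h/2) − A(h))/15 = 1.2695805428 − 0.0002626292 = 1.2693179136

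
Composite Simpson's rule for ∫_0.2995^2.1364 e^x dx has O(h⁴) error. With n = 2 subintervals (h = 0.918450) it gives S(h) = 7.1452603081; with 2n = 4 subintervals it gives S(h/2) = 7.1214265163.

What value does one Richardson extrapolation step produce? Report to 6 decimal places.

7.119838

Order 4 gives 2^r = 16 and 2^r − 1 = 15.
Weighted: 113.9428242608 − 7.1452603081 = 106.7975639527
(16·7.1214265163 − 7.1452603081)/(16 − 1) = 7.1198375968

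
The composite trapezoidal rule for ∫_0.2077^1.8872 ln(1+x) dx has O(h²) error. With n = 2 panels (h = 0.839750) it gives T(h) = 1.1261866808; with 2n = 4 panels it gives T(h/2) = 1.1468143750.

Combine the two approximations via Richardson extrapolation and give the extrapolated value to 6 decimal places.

1.153690

With r = 2 the leading error scales as h^2, so the weight is 2^2 = 4.
4*1.1468143750 − 1.1261866808 = 3.4610708192
(4*1.1468143750 − 1.1261866808)/(4 − 1) = 1.1536902731
Correction |R − A(h/2)| = 6.876e-03; gap |A(h/2) − A(h)| = 2.063e-02.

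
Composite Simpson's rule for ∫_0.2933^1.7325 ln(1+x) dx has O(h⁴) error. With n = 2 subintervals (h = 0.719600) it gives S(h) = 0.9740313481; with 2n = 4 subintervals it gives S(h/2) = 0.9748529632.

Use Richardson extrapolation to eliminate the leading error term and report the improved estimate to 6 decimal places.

The method has order 4: 2^4 = 16.
16·0.9748529632 = 15.5976474112; subtract 0.9740313481 → 14.6236160631
Extrapolated: 14.6236160631 / 15 = 0.9749077375
Correction |R − A(h/2)| = 5.477e-05; gap |A(h/2) − A(h)| = 8.216e-04.

0.974908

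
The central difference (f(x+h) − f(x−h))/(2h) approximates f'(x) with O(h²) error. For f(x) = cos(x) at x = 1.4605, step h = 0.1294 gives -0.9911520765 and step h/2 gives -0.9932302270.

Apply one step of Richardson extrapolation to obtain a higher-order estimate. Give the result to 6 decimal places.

-0.993923

Order 2 gives 2^r = 4 and 2^r − 1 = 3.
4·(-0.9932302270) = -3.9729209080; subtract (-0.9911520765) → -2.9817688315
Divide by 2^2 − 1 = 3.
So the Richardson estimate is -0.9939229438.
Gap between inputs: 2.078e-03; correction applied: −0.0006927168.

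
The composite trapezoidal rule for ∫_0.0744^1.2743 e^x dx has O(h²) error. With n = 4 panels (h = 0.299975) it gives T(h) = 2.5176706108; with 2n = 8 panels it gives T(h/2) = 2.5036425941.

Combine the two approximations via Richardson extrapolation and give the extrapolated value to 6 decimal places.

r = 2, so 2^r = 4.
Numerator 4×A(h/2) − A(h) = 4×2.5036425941 − 2.5176706108 = 7.4968997656
Denominator 4 − 1 = 3.
Extrapolated: 7.4968997656 / 3 = 2.4989665885

2.498967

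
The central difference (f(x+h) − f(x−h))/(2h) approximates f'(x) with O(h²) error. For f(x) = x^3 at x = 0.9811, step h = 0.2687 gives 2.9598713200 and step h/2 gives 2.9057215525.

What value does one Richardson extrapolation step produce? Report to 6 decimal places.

Order 2 gives 2^r = 4 and 2^r − 1 = 3.
4×2.9057215525 − 2.9598713200 = 8.6630148900
Extrapolated: 8.6630148900 / 3 = 2.8876716300
Shift from A(h/2): −0.0180499225.

2.887672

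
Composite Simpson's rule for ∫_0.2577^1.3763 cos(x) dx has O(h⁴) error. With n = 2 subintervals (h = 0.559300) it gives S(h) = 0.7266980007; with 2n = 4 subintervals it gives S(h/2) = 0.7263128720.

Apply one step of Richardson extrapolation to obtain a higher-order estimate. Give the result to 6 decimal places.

0.726287

r = 4, so 2^r = 16.
Top: 16(0.7263128720) − (0.7266980007) = 10.8943079513
Divide by 2^4 − 1 = 15.
Result: 0.7262871968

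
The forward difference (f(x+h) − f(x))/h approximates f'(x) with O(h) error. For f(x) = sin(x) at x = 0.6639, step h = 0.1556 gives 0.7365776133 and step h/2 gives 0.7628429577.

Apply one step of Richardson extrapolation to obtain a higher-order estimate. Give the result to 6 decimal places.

Method order is 1; weight 2^1 = 2.
2×0.7628429577 − 0.7365776133 = 0.7891083021
Denominator 2 − 1 = 1.
0.7891083021 ÷ 1 = 0.7891083021

0.789108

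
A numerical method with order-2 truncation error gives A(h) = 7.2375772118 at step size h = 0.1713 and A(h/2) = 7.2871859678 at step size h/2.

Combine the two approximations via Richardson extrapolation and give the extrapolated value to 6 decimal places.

7.303722

Error is O(h^2); halving h shrinks it by 2^2 = 4.
4*7.2871859678 = 29.1487438712; subtract 7.2375772118 → 21.9111666594
(4*7.2871859678 − 7.2375772118)/(4 − 1) = 7.3037222198
Shift from A(h/2): +0.0165362520.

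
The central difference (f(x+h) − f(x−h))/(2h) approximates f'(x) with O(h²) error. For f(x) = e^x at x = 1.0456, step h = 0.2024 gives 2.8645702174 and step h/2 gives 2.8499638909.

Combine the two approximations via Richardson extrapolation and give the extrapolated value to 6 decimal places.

2.845095

The method has order 2: 2^2 = 4.
Difference of the inputs: 2.8499638909 − 2.8645702174 = -0.0146063265
Correction (A(h/2) − A(h))/(4 − 1) = (-0.0146063265)/3 = -0.0048687755
R = 2.8499638909 − 0.0048687755 = 2.8450951154
Gap between inputs: 1.461e-02; correction applied: −0.0048687755.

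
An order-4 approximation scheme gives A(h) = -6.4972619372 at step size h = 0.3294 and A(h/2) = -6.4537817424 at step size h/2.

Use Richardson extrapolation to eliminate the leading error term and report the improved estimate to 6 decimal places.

-6.450883

With r = 4 the leading error scales as h^4, so the weight is 2^4 = 16.
16·(-6.4537817424) = -103.2605078784; (-103.2605078784) − (-6.4972619372) = -96.7632459412
Extrapolated: (-96.7632459412) / 15 = -6.4508830627
Gap between inputs: 4.348e-02; correction applied: +0.0028986797.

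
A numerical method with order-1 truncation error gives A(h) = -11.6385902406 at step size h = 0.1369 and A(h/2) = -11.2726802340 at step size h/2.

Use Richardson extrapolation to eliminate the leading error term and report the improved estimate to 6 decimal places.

Order 1 gives 2^r = 2 and 2^r − 1 = 1.
Weighted: (-22.5453604680) − (-11.6385902406) = -10.9067702274
(2×(-11.2726802340) − (-11.6385902406))/(2 − 1) = -10.9067702274
Correction |R − A(h/2)| = 3.659e-01; gap |A(h/2) − A(h)| = 3.659e-01.

-10.906770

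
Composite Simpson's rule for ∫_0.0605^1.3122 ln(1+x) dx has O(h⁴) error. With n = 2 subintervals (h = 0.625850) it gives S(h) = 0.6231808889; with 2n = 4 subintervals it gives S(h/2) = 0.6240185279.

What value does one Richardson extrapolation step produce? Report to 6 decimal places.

0.624074

Method order is 4; weight 2^4 = 16.
2^4×A(h/2) = 9.9842964464; minus A(h) gives 9.3611155575.
Extrapolated: 9.3611155575 / 15 = 0.6240743705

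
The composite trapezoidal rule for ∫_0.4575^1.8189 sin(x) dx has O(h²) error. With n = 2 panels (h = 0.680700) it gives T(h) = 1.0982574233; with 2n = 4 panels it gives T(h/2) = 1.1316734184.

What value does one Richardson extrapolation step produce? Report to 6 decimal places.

1.142812

r = 2, so 2^r = 4.
4·1.1316734184 = 4.5266936736; 4.5266936736 − 1.0982574233 = 3.4284362503
Denominator 4 − 1 = 3.
Result: 1.1428120834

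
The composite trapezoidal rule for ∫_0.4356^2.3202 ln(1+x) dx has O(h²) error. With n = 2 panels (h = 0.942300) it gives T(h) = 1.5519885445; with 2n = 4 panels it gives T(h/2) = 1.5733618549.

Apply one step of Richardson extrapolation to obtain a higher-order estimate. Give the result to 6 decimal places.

The method has order 2: 2^2 = 4.
4·1.5733618549 − 1.5519885445 = 4.7414588751
4.7414588751 ÷ 3 = 1.5804862917
Shift from A(h/2): +0.0071244368.

1.580486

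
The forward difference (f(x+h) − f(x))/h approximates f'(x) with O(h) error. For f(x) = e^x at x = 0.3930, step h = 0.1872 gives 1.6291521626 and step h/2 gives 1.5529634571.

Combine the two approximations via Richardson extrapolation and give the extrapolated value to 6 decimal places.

r = 1, so 2^r = 2.
Weighted: 3.1059269142 − 1.6291521626 = 1.4767747516
Denominator 2 − 1 = 1.
R = 1.4767747516/1 = 1.4767747516

1.476775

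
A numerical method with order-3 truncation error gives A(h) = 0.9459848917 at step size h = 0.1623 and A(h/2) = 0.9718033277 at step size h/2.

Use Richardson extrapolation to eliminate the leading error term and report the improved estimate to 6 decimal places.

The method has order 3: 2^3 = 8.
Top: 8(0.9718033277) − (0.9459848917) = 6.8284417299
6.8284417299 ÷ 7 = 0.9754916757

0.975492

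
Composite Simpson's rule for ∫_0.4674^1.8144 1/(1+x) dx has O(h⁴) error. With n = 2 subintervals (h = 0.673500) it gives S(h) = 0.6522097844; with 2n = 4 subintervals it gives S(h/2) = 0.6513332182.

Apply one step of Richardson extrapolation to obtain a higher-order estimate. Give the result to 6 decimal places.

Method order is 4; weight 2^4 = 16.
Numerator 16 × A(h/2) − A(h) = 16 × 0.6513332182 − 0.6522097844 = 9.7691217068
Extrapolated: 9.7691217068 / 15 = 0.6512747805
Shift from A(h/2): −0.0000584377.

0.651275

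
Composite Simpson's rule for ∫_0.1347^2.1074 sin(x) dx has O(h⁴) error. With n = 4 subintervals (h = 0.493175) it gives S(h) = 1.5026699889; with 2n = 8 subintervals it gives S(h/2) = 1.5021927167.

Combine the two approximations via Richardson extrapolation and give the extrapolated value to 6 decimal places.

Error is O(h^4); halving h shrinks it by 2^4 = 16.
2^4 × A(h/2) = 24.0350834672; minus A(h) gives 22.5324134783.
Extrapolated: 22.5324134783 / 15 = 1.5021608986

1.502161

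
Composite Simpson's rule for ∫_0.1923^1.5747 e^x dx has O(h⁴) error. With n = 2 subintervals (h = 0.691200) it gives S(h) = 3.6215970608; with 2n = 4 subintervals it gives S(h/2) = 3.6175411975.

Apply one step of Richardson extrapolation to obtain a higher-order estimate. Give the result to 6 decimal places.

3.617271

With r = 4 the leading error scales as h^4, so the weight is 2^4 = 16.
16 × 3.6175411975 = 57.8806591600; 57.8806591600 − 3.6215970608 = 54.2590620992
Divide by 2^4 − 1 = 15.
Result: 3.6172708066
Gap between inputs: 4.056e-03; correction applied: −0.0002703909.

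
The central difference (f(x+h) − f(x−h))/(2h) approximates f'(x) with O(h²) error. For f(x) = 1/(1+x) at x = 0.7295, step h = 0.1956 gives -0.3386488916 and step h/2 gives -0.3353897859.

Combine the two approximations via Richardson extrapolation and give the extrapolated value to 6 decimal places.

r = 2: numerator weight 4, denominator 3.
Numerator 4×A(h/2) − A(h) = 4×(-0.3353897859) − (-0.3386488916) = -1.0029102520
Denominator 4 − 1 = 3.
(-1.0029102520) ÷ 3 = -0.3343034173
Correction |R − A(h/2)| = 1.086e-03; gap |A(h/2) − A(h)| = 3.259e-03.

-0.334303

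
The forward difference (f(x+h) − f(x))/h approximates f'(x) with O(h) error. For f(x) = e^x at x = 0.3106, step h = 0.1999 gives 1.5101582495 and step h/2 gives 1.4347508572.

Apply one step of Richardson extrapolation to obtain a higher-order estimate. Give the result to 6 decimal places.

Leading term ∝ h^1; use weight 2 = 2^1.
2·1.4347508572 − 1.5101582495 = 1.3593434649
Denominator 2 − 1 = 1.
1.3593434649 ÷ 1 = 1.3593434649
Correction |R − A(h/2)| = 7.541e-02; gap |A(h/2) − A(h)| = 7.541e-02.

1.359343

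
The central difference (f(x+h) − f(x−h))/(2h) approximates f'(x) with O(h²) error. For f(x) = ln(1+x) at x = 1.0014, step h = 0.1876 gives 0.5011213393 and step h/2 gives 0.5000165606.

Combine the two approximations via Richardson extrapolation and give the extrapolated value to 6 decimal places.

The method has order 2: 2^2 = 4.
2^2·A(h/2) = 2.0000662424; minus A(h) gives 1.4989449031.
Extrapolated: 1.4989449031 / 3 = 0.4996483010
Shift from A(h/2): −0.0003682596.

0.499648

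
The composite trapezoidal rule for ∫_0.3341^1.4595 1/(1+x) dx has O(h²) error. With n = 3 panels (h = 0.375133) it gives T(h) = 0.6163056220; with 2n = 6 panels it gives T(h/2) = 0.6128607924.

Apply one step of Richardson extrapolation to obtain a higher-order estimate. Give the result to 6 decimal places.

0.611713

r = 2: numerator weight 4, denominator 3.
2^2*A(h/2) = 2.4514431696; minus A(h) gives 1.8351375476.
Denominator 4 − 1 = 3.
So the Richardson estimate is 0.6117125159.
Correction |R − A(h/2)| = 1.148e-03; gap |A(h/2) − A(h)| = 3.445e-03.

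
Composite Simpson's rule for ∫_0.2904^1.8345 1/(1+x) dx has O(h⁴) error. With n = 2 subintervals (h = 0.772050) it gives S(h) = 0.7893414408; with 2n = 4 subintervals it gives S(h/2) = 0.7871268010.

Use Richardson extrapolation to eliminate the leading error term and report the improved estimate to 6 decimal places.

0.786979

Leading term ∝ h^4; use weight 16 = 2^4.
Difference of the inputs: 0.7871268010 − 0.7893414408 = -0.0022146398
Divide by 2^4 − 1 = 15: (-0.0022146398)/15 = -0.0001476427
R = 0.7871268010 − 0.0001476427 = 0.7869791583
Correction |R − A(h/2)| = 1.476e-04; gap |A(h/2) − A(h)| = 2.215e-03.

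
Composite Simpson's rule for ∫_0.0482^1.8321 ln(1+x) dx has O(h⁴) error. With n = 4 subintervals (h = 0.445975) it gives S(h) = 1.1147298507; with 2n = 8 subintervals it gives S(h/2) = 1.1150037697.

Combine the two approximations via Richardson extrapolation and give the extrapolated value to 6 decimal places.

1.115022

Error is O(h^4); halving h shrinks it by 2^4 = 16.
Weighted: 17.8400603152 − 1.1147298507 = 16.7253304645
16.7253304645 ÷ 15 = 1.1150220310
Shift from A(h/2): +0.0000182613.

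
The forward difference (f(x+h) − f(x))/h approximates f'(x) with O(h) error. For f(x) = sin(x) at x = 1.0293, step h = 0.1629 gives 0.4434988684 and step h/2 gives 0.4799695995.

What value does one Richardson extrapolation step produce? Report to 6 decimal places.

0.516440

r = 1: numerator weight 2, denominator 1.
2*0.4799695995 − 0.4434988684 = 0.5164403306
(2*0.4799695995 − 0.4434988684)/(2 − 1) = 0.5164403306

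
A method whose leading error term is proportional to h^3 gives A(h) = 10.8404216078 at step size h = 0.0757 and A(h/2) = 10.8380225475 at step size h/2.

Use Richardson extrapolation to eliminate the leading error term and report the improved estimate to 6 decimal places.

10.837680

Order 3 gives 2^r = 8 and 2^r − 1 = 7.
Top: 8(10.8380225475) − (10.8404216078) = 75.8637587722
Extrapolated: 75.8637587722 / 7 = 10.8376798246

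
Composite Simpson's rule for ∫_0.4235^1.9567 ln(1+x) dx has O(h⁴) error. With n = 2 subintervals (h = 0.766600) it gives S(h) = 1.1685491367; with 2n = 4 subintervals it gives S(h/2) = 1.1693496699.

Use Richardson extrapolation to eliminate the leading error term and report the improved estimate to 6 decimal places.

1.169403

r = 4: numerator weight 16, denominator 15.
A(h/2) − A(h) = 1.1693496699 − 1.1685491367 = 0.0008005332
Divide by 2^4 − 1 = 15: 0.0008005332/15 = 0.0000533689
R = A(h/2) + (A(h/2) − A(h))/15 = 1.1693496699 + 0.0000533689 = 1.1694030388
Correction |R − A(h/2)| = 5.337e-05; gap |A(h/2) − A(h)| = 8.005e-04.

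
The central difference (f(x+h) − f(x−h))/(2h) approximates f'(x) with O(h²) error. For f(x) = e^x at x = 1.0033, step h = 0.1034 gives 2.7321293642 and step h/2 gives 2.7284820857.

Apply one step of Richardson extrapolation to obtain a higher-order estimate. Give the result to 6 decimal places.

Order 2 gives 2^r = 4 and 2^r − 1 = 3.
4×2.7284820857 = 10.9139283428; subtract 2.7321293642 → 8.1817989786
R = 8.1817989786/3 = 2.7272663262

2.727266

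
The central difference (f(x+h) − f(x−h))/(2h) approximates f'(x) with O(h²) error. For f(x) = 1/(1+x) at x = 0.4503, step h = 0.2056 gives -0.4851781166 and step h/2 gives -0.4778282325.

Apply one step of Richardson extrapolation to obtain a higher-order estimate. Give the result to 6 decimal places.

Leading term ∝ h^2; use weight 4 = 2^2.
Numerator 4·A(h/2) − A(h) = 4·(-0.4778282325) − (-0.4851781166) = -1.4261348134
Denominator 4 − 1 = 3.
(4·(-0.4778282325) − (-0.4851781166))/(4 − 1) = -0.4753782711

-0.475378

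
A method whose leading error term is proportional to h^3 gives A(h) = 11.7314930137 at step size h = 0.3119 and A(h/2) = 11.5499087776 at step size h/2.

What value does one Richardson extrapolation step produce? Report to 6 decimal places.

11.523968

The method has order 3: 2^3 = 8.
Difference of the inputs: 11.5499087776 − 11.7314930137 = -0.1815842361
Divide by 2^3 − 1 = 7: (-0.1815842361)/7 = -0.0259406052
R = A(h/2) + (A(h/2) − A(h))/7 = 11.5499087776 − 0.0259406052 = 11.5239681724
Shift from A(h/2): −0.0259406052.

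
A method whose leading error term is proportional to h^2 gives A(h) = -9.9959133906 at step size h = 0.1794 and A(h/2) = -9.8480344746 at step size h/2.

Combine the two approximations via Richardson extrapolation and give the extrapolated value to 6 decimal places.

With r = 2 the leading error scales as h^2, so the weight is 2^2 = 4.
Difference of the inputs: -9.8480344746 − (-9.9959133906) = 0.1478789160
Divide by 2^2 − 1 = 3: 0.1478789160/3 = 0.0492929720
R = A(h/2) + (A(h/2) − A(h))/3 = -9.8480344746 + 0.0492929720 = -9.7987415026

-9.798742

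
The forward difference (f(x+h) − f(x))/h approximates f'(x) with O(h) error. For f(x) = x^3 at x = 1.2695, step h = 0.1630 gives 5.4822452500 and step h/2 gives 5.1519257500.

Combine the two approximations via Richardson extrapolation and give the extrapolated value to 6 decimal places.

4.821606

Leading term ∝ h^1; use weight 2 = 2^1.
2*5.1519257500 = 10.3038515000; 10.3038515000 − 5.4822452500 = 4.8216062500
Denominator 2 − 1 = 1.
(2*5.1519257500 − 5.4822452500)/(2 − 1) = 4.8216062500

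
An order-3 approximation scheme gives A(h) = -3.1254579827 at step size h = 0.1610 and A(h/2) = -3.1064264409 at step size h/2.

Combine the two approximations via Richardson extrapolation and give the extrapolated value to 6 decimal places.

Order 3 gives 2^r = 8 and 2^r − 1 = 7.
Top: 8(-3.1064264409) − (-3.1254579827) = -21.7259535445
Extrapolated: (-21.7259535445) / 7 = -3.1037076492

-3.103708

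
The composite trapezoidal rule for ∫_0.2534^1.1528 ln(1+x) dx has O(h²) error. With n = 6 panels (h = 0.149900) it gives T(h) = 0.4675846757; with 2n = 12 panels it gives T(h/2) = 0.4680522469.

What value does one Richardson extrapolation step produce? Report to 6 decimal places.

Method order is 2; weight 2^2 = 4.
2^2·A(h/2) = 1.8722089876; minus A(h) gives 1.4046243119.
Denominator 4 − 1 = 3.
1.4046243119 ÷ 3 = 0.4682081040
Shift from A(h/2): +0.0001558571.

0.468208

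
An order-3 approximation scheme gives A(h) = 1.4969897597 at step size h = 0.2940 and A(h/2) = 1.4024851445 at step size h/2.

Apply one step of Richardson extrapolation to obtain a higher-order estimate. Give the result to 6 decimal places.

1.388984

Method order is 3; weight 2^3 = 8.
8×1.4024851445 − 1.4969897597 = 9.7228913963
(8×1.4024851445 − 1.4969897597)/(8 − 1) = 1.3889844852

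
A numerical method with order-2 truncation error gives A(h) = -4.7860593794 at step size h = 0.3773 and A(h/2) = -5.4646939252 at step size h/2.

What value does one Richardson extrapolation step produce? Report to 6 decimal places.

-5.690905

r = 2, so 2^r = 4.
4*(-5.4646939252) − (-4.7860593794) = -17.0727163214
Divide by 2^2 − 1 = 3.
(-17.0727163214) ÷ 3 = -5.6909054405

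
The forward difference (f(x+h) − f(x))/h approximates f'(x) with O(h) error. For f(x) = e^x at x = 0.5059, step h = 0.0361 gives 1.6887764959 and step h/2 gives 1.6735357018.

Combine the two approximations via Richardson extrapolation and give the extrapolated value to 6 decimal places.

r = 1, so 2^r = 2.
Weighted: 3.3470714036 − 1.6887764959 = 1.6582949077
(2 × 1.6735357018 − 1.6887764959)/(2 − 1) = 1.6582949077
Shift from A(h/2): −0.0152407941.

1.658295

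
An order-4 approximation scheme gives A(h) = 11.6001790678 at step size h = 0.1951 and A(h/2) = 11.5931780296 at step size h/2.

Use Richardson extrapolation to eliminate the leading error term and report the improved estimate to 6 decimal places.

Error is O(h^4); halving h shrinks it by 2^4 = 16.
16 × 11.5931780296 = 185.4908484736; subtract 11.6001790678 → 173.8906694058
R = 173.8906694058/15 = 11.5927112937

11.592711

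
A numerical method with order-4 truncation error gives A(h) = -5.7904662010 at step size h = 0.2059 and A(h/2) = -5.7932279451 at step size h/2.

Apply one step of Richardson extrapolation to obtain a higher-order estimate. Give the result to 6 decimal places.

-5.793412

r = 4: numerator weight 16, denominator 15.
16 × (-5.7932279451) = -92.6916471216; (-92.6916471216) − (-5.7904662010) = -86.9011809206
Denominator 16 − 1 = 15.
Extrapolated: (-86.9011809206) / 15 = -5.7934120614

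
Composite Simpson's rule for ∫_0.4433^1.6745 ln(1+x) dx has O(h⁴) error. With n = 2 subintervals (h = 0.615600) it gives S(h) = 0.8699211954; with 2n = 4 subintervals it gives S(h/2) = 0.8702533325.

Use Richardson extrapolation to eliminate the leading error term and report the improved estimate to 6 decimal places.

0.870275

The method has order 4: 2^4 = 16.
Weighted: 13.9240533200 − 0.8699211954 = 13.0541321246
Divide by 2^4 − 1 = 15.
R = 13.0541321246/15 = 0.8702754750
Gap between inputs: 3.321e-04; correction applied: +0.0000221425.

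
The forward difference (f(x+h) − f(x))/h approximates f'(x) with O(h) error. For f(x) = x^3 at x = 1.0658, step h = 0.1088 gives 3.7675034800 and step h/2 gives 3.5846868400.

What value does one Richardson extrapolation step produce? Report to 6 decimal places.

3.401870

With r = 1 the leading error scales as h^1, so the weight is 2^1 = 2.
2 × 3.5846868400 = 7.1693736800; 7.1693736800 − 3.7675034800 = 3.4018702000
Denominator 2 − 1 = 1.
Result: 3.4018702000
Correction |R − A(h/2)| = 1.828e-01; gap |A(h/2) − A(h)| = 1.828e-01.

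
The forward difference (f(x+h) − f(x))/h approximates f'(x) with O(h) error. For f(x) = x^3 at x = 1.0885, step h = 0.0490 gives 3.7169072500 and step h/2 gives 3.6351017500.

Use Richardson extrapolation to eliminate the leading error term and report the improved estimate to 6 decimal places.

3.553296

r = 1: numerator weight 2, denominator 1.
2 × 3.6351017500 = 7.2702035000; 7.2702035000 − 3.7169072500 = 3.5532962500
Extrapolated: 3.5532962500 / 1 = 3.5532962500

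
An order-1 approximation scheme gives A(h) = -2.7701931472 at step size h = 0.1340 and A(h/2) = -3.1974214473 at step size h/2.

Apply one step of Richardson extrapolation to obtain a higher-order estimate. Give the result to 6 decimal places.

Method order is 1; weight 2^1 = 2.
A(h/2) − A(h) = -3.1974214473 − (-2.7701931472) = -0.4272283001
Correction (A(h/2) − A(h))/(2 − 1) = (-0.4272283001)/1 = -0.4272283001
R = A(h/2) + (A(h/2) − A(h))/1 = -3.1974214473 − 0.4272283001 = -3.6246497474

-3.624650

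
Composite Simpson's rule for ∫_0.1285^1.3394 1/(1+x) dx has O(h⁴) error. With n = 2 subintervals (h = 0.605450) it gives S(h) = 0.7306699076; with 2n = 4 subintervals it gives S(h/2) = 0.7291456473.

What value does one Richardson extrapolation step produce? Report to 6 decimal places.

0.729044

The method has order 4: 2^4 = 16.
Numerator 16×A(h/2) − A(h) = 16×0.7291456473 − 0.7306699076 = 10.9356604492
Denominator 16 − 1 = 15.
10.9356604492 ÷ 15 = 0.7290440299
Correction |R − A(h/2)| = 1.016e-04; gap |A(h/2) − A(h)| = 1.524e-03.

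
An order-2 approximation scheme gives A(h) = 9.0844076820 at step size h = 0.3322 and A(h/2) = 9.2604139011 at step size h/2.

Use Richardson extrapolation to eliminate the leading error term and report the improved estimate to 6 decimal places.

9.319083

With r = 2 the leading error scales as h^2, so the weight is 2^2 = 4.
Top: 4(9.2604139011) − (9.0844076820) = 27.9572479224
Extrapolated: 27.9572479224 / 3 = 9.3190826408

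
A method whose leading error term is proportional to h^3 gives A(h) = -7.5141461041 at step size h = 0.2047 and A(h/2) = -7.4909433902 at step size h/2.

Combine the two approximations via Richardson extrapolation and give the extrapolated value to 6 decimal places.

Order 3 gives 2^r = 8 and 2^r − 1 = 7.
Difference of the inputs: -7.4909433902 − (-7.5141461041) = 0.0232027139
Divide by 2^3 − 1 = 7: 0.0232027139/7 = 0.0033146734
R = A(h/2) + (A(h/2) − A(h))/7 = -7.4909433902 + 0.0033146734 = -7.4876287168
Gap between inputs: 2.320e-02; correction applied: +0.0033146734.

-7.487629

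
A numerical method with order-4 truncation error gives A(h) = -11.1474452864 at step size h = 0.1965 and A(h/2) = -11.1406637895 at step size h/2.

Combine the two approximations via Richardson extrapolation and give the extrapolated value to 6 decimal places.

-11.140212

r = 4, so 2^r = 16.
2^4*A(h/2) = -178.2506206320; minus A(h) gives -167.1031753456.
Divide by 2^4 − 1 = 15.
R = (-167.1031753456)/15 = -11.1402116897
Correction |R − A(h/2)| = 4.521e-04; gap |A(h/2) − A(h)| = 6.781e-03.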